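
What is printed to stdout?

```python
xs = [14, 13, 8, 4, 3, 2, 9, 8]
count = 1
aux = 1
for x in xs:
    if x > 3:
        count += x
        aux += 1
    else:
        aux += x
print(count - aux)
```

45

x=14: >3, count = 1+14 = 15; aux=2
x=13: >3, count = 15+13 = 28; aux=3
x=8: >3, count = 28+8 = 36; aux=4
x=4: >3, count = 36+4 = 40; aux=5
x=3: not >3; aux=8
x=2: not >3; aux=10
x=9: >3, count = 40+9 = 49; aux=11
x=8: >3, count = 49+8 = 57; aux=12
count-aux = 57-12 = 45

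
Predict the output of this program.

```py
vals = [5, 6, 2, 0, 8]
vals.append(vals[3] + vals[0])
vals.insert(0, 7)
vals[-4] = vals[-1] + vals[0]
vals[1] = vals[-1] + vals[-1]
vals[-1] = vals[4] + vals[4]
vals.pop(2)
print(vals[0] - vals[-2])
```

append vals[3]+vals[0] = 0+5 = 5 → [5, 6, 2, 0, 8, 5]
insert 7 at 0 → [7, 5, 6, 2, 0, 8, 5]
vals[-4] = vals[-1]+vals[0] = 5+7 = 12 → [7, 5, 6, 12, 0, 8, 5]
vals[1] = vals[-1]+vals[-1] = 5+5 = 10 → [7, 10, 6, 12, 0, 8, 5]
vals[-1] = vals[4]+vals[4] = 0+0 = 0 → [7, 10, 6, 12, 0, 8, 0]
pop(2) removes 6 → [7, 10, 12, 0, 8, 0]
vals[0]-vals[-2] = 7-8 = -1

-1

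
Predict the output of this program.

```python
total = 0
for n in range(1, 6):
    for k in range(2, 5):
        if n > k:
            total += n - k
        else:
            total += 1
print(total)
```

19

n=1,k=2: not 1>2, total = 0+1 = 1
n=1,k=3: not 1>3, total = 1+1 = 2
n=1,k=4: not 1>4, total = 2+1 = 3
n=2,k=2: not 2>2, total = 3+1 = 4
n=2,k=3: not 2>3, total = 4+1 = 5
n=2,k=4: not 2>4, total = 5+1 = 6
n=3,k=2: 3>2, total = 6+1 = 7
n=3,k=3: not 3>3, total = 7+1 = 8
n=3,k=4: not 3>4, total = 8+1 = 9
n=4,k=2: 4>2, total = 9+2 = 11
n=4,k=3: 4>3, total = 11+1 = 12
n=4,k=4: not 4>4, total = 12+1 = 13
n=5,k=2: 5>2, total = 13+3 = 16
n=5,k=3: 5>3, total = 16+2 = 18
n=5,k=4: 5>4, total = 18+1 = 19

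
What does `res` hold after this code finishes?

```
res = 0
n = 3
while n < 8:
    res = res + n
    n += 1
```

n=3: res = 0+3 = 3
n=4: res = 3+4 = 7
n=5: res = 7+5 = 12
n=6: res = 12+6 = 18
n=7: res = 18+7 = 25

25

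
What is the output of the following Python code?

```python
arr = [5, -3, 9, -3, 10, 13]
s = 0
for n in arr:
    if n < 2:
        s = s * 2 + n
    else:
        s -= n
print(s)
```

-70

n=5: not <2, s = 0-5 = -5
n=-3: <2, s = (-5)*2+(-3) = -13
n=9: not <2, s = (-13)-9 = -22
n=-3: <2, s = (-22)*2+(-3) = -47
n=10: not <2, s = (-47)-10 = -57
n=13: not <2, s = (-57)-13 = -70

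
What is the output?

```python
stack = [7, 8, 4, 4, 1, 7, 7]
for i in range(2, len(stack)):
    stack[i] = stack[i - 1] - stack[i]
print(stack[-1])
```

i=2: stack[2] = 8-4 = 4 → [7, 8, 4, 4, 1, 7, 7]
i=3: stack[3] = 4-4 = 0 → [7, 8, 4, 0, 1, 7, 7]
i=4: stack[4] = 0-1 = -1 → [7, 8, 4, 0, -1, 7, 7]
i=5: stack[5] = (-1)-7 = -8 → [7, 8, 4, 0, -1, -8, 7]
i=6: stack[6] = (-8)-7 = -15 → [7, 8, 4, 0, -1, -8, -15]

-15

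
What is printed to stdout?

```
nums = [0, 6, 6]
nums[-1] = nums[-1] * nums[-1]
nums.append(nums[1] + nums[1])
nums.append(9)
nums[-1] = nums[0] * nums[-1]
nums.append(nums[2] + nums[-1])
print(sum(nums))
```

90

nums[-1] = nums[-1]*nums[-1] = 6*6 = 36 → [0, 6, 36]
append nums[1]+nums[1] = 6+6 = 12 → [0, 6, 36, 12]
append 9 → [0, 6, 36, 12, 9]
nums[-1] = nums[0]*nums[-1] = 0*9 = 0 → [0, 6, 36, 12, 0]
append nums[2]+nums[-1] = 36+0 = 36 → [0, 6, 36, 12, 0, 36]
sum = 90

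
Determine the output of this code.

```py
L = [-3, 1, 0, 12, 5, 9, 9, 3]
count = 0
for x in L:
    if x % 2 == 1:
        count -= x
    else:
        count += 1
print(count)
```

x=-3: odd, count = 0-(-3) = 3
x=1: odd, count = 3-1 = 2
x=0: not odd, count = 2+1 = 3
x=12: not odd, count = 3+1 = 4
x=5: odd, count = 4-5 = -1
x=9: odd, count = (-1)-9 = -10
x=9: odd, count = (-10)-9 = -19
x=3: odd, count = (-19)-3 = -22

-22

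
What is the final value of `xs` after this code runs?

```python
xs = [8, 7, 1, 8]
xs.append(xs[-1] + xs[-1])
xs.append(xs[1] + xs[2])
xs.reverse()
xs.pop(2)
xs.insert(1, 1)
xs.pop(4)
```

[8, 1, 16, 1, 8]

append xs[-1]+xs[-1] = 8+8 = 16 → [8, 7, 1, 8, 16]
append xs[1]+xs[2] = 7+1 = 8 → [8, 7, 1, 8, 16, 8]
reverse → [8, 16, 8, 1, 7, 8]
pop(2) removes 8 → [8, 16, 1, 7, 8]
insert 1 at 1 → [8, 1, 16, 1, 7, 8]
pop(4) removes 7 → [8, 1, 16, 1, 8]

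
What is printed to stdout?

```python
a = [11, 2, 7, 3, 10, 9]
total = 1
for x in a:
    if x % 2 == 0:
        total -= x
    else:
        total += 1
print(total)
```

x=11: not even, total = 1+1 = 2
x=2: even, total = 2-2 = 0
x=7: not even, total = 0+1 = 1
x=3: not even, total = 1+1 = 2
x=10: even, total = 2-10 = -8
x=9: not even, total = (-8)+1 = -7

-7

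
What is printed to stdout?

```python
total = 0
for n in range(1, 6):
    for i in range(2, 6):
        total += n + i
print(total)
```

130

n=1,i=2: total = 0+3 = 3
n=1,i=3: total = 3+4 = 7
n=1,i=4: total = 7+5 = 12
n=1,i=5: total = 12+6 = 18
n=2,i=2: total = 18+4 = 22
n=2,i=3: total = 22+5 = 27
n=2,i=4: total = 27+6 = 33
n=2,i=5: total = 33+7 = 40
n=3,i=2: total = 40+5 = 45
n=3,i=3: total = 45+6 = 51
n=3,i=4: total = 51+7 = 58
n=3,i=5: total = 58+8 = 66
n=4,i=2: total = 66+6 = 72
n=4,i=3: total = 72+7 = 79
n=4,i=4: total = 79+8 = 87
n=4,i=5: total = 87+9 = 96
n=5,i=2: total = 96+7 = 103
n=5,i=3: total = 103+8 = 111
n=5,i=4: total = 111+9 = 120
n=5,i=5: total = 120+10 = 130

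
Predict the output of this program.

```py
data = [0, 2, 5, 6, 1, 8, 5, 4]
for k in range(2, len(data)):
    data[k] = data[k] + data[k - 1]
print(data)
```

[0, 2, 7, 13, 14, 22, 27, 31]

k=2: data[2] = 5+2 = 7 → [0, 2, 7, 6, 1, 8, 5, 4]
k=3: data[3] = 6+7 = 13 → [0, 2, 7, 13, 1, 8, 5, 4]
k=4: data[4] = 1+13 = 14 → [0, 2, 7, 13, 14, 8, 5, 4]
k=5: data[5] = 8+14 = 22 → [0, 2, 7, 13, 14, 22, 5, 4]
k=6: data[6] = 5+22 = 27 → [0, 2, 7, 13, 14, 22, 27, 4]
k=7: data[7] = 4+27 = 31 → [0, 2, 7, 13, 14, 22, 27, 31]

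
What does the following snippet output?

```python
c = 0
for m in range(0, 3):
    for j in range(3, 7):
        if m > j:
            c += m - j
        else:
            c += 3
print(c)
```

36

m=0,j=3: not 0>3, c = 0+3 = 3
m=0,j=4: not 0>4, c = 3+3 = 6
m=0,j=5: not 0>5, c = 6+3 = 9
m=0,j=6: not 0>6, c = 9+3 = 12
m=1,j=3: not 1>3, c = 12+3 = 15
m=1,j=4: not 1>4, c = 15+3 = 18
m=1,j=5: not 1>5, c = 18+3 = 21
m=1,j=6: not 1>6, c = 21+3 = 24
m=2,j=3: not 2>3, c = 24+3 = 27
m=2,j=4: not 2>4, c = 27+3 = 30
m=2,j=5: not 2>5, c = 30+3 = 33
m=2,j=6: not 2>6, c = 33+3 = 36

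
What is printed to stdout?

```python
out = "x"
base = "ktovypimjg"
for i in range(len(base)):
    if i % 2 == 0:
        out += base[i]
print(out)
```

xkoyij

i=0: add 'k' → 'xk'
i=1: skip
i=2: add 'o' → 'xko'
i=3: skip
i=4: add 'y' → 'xkoy'
i=5: skip
i=6: add 'i' → 'xkoyi'
i=7: skip
i=8: add 'j' → 'xkoyij'
i=9: skip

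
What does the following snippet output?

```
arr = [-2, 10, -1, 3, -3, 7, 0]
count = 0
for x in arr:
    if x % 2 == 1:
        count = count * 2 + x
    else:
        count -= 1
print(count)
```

x=-2: not odd, count = 0-1 = -1
x=10: not odd, count = (-1)-1 = -2
x=-1: odd, count = (-2)*2+(-1) = -5
x=3: odd, count = (-5)*2+3 = -7
x=-3: odd, count = (-7)*2+(-3) = -17
x=7: odd, count = (-17)*2+7 = -27
x=0: not odd, count = (-27)-1 = -28

-28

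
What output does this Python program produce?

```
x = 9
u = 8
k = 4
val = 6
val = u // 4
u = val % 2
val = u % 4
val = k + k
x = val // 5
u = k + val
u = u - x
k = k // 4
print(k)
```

val = 8//4 = 2
u = 2%2 = 0
val = 0%4 = 0
val = 4+4 = 8
x = 8//5 = 1
u = 4+8 = 12
u = 12-1 = 11
k = 4//4 = 1

1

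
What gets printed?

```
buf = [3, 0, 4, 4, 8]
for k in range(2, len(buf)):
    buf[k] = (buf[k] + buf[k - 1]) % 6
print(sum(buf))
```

k=2: buf[2] = (4+0)%6 = 4 → [3, 0, 4, 4, 8]
k=3: buf[3] = (4+4)%6 = 2 → [3, 0, 4, 2, 8]
k=4: buf[4] = (8+2)%6 = 4 → [3, 0, 4, 2, 4]
sum = 13

13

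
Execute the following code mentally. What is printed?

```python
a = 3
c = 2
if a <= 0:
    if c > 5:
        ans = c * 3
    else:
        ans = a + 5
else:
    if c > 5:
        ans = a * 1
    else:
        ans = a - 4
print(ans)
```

-1

a=3, c=2
a <= 0 is False; c > 5 is False
→ ans = a - 4 = -1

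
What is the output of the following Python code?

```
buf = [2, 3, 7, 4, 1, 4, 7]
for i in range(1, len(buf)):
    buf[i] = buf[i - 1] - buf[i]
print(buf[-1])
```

i=1: buf[1] = 2-3 = -1 → [2, -1, 7, 4, 1, 4, 7]
i=2: buf[2] = (-1)-7 = -8 → [2, -1, -8, 4, 1, 4, 7]
i=3: buf[3] = (-8)-4 = -12 → [2, -1, -8, -12, 1, 4, 7]
i=4: buf[4] = (-12)-1 = -13 → [2, -1, -8, -12, -13, 4, 7]
i=5: buf[5] = (-13)-4 = -17 → [2, -1, -8, -12, -13, -17, 7]
i=6: buf[6] = (-17)-7 = -24 → [2, -1, -8, -12, -13, -17, -24]

-24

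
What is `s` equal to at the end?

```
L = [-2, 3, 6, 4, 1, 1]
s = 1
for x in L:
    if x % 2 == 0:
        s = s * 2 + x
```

x=-2: even, s = 1*2+(-2) = 0
x=3: not even
x=6: even, s = 0*2+6 = 6
x=4: even, s = 6*2+4 = 16
x=1: not even
x=1: not even

16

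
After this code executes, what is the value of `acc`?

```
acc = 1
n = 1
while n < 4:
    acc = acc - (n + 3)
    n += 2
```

-9

n=1: acc = 1-4 = -3
n=3: acc = (-3)-6 = -9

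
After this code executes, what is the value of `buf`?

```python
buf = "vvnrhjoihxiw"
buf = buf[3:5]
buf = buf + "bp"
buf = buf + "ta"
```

slice [3:5] → 'rh'
+ 'bp' → 'rhbp'
+ 'ta' → 'rhbpta'

'rhbpta'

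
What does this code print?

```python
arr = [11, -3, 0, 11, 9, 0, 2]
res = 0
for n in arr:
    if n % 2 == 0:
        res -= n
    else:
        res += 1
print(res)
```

2

n=11: not even, res = 0+1 = 1
n=-3: not even, res = 1+1 = 2
n=0: even, res = 2-0 = 2
n=11: not even, res = 2+1 = 3
n=9: not even, res = 3+1 = 4
n=0: even, res = 4-0 = 4
n=2: even, res = 4-2 = 2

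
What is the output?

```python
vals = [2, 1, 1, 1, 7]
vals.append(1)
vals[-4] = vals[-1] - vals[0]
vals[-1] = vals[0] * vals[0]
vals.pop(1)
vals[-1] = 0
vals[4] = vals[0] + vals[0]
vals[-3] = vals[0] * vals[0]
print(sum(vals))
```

append 1 → [2, 1, 1, 1, 7, 1]
vals[-4] = vals[-1]-vals[0] = 1-2 = -1 → [2, 1, -1, 1, 7, 1]
vals[-1] = vals[0]*vals[0] = 2*2 = 4 → [2, 1, -1, 1, 7, 4]
pop(1) removes 1 → [2, -1, 1, 7, 4]
vals[-1] = 0 → [2, -1, 1, 7, 0]
vals[4] = vals[0]+vals[0] = 2+2 = 4 → [2, -1, 1, 7, 4]
vals[-3] = vals[0]*vals[0] = 2*2 = 4 → [2, -1, 4, 7, 4]
sum = 16

16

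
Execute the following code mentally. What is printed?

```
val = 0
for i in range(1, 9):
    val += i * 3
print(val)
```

108

i=1: val = 0+1*3 = 3
i=2: val = 3+2*3 = 9
i=3: val = 9+3*3 = 18
i=4: val = 18+4*3 = 30
i=5: val = 30+5*3 = 45
i=6: val = 45+6*3 = 63
i=7: val = 63+7*3 = 84
i=8: val = 84+8*3 = 108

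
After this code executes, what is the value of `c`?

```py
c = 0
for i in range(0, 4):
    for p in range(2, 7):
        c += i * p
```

120

i=0,p=2: c = 0+0 = 0
i=0,p=3: c = 0+0 = 0
i=0,p=4: c = 0+0 = 0
i=0,p=5: c = 0+0 = 0
i=0,p=6: c = 0+0 = 0
i=1,p=2: c = 0+2 = 2
i=1,p=3: c = 2+3 = 5
i=1,p=4: c = 5+4 = 9
i=1,p=5: c = 9+5 = 14
i=1,p=6: c = 14+6 = 20
i=2,p=2: c = 20+4 = 24
i=2,p=3: c = 24+6 = 30
i=2,p=4: c = 30+8 = 38
i=2,p=5: c = 38+10 = 48
i=2,p=6: c = 48+12 = 60
i=3,p=2: c = 60+6 = 66
i=3,p=3: c = 66+9 = 75
i=3,p=4: c = 75+12 = 87
i=3,p=5: c = 87+15 = 102
i=3,p=6: c = 102+18 = 120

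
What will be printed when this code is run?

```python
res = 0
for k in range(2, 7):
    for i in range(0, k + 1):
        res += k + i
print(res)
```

k=2,i=0: res = 0+2 = 2
k=2,i=1: res = 2+3 = 5
k=2,i=2: res = 5+4 = 9
k=3,i=0: res = 9+3 = 12
k=3,i=1: res = 12+4 = 16
k=3,i=2: res = 16+5 = 21
k=3,i=3: res = 21+6 = 27
k=4,i=0: res = 27+4 = 31
k=4,i=1: res = 31+5 = 36
k=4,i=2: res = 36+6 = 42
k=4,i=3: res = 42+7 = 49
k=4,i=4: res = 49+8 = 57
k=5,i=0: res = 57+5 = 62
k=5,i=1: res = 62+6 = 68
k=5,i=2: res = 68+7 = 75
k=5,i=3: res = 75+8 = 83
k=5,i=4: res = 83+9 = 92
k=5,i=5: res = 92+10 = 102
k=6,i=0: res = 102+6 = 108
k=6,i=1: res = 108+7 = 115
k=6,i=2: res = 115+8 = 123
k=6,i=3: res = 123+9 = 132
k=6,i=4: res = 132+10 = 142
k=6,i=5: res = 142+11 = 153
k=6,i=6: res = 153+12 = 165

165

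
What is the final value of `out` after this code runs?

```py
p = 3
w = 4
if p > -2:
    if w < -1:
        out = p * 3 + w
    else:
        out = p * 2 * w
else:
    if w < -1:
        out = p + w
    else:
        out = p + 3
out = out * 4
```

96

p=3, w=4
p > -2 is True; w < -1 is False
→ out = p * 2 * w = 24
out = 24*4 = 96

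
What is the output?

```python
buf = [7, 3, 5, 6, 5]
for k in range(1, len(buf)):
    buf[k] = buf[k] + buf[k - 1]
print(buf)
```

k=1: buf[1] = 3+7 = 10 → [7, 10, 5, 6, 5]
k=2: buf[2] = 5+10 = 15 → [7, 10, 15, 6, 5]
k=3: buf[3] = 6+15 = 21 → [7, 10, 15, 21, 5]
k=4: buf[4] = 5+21 = 26 → [7, 10, 15, 21, 26]

[7, 10, 15, 21, 26]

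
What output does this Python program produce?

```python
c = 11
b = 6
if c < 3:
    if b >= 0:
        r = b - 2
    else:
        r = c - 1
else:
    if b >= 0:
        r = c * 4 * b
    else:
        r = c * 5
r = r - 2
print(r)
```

c=11, b=6
c < 3 is False; b >= 0 is True
→ r = c * 4 * b = 264
r = 264-2 = 262

262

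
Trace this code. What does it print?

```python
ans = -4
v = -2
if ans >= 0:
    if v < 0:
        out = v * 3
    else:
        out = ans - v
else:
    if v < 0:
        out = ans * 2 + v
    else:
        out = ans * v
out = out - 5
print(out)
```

ans=-4, v=-2
ans >= 0 is False; v < 0 is True
→ out = ans * 2 + v = -10
out = (-10)-5 = -15

-15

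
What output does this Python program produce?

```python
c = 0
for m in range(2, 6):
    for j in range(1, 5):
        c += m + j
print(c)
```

m=2,j=1: c = 0+3 = 3
m=2,j=2: c = 3+4 = 7
m=2,j=3: c = 7+5 = 12
m=2,j=4: c = 12+6 = 18
m=3,j=1: c = 18+4 = 22
m=3,j=2: c = 22+5 = 27
m=3,j=3: c = 27+6 = 33
m=3,j=4: c = 33+7 = 40
m=4,j=1: c = 40+5 = 45
m=4,j=2: c = 45+6 = 51
m=4,j=3: c = 51+7 = 58
m=4,j=4: c = 58+8 = 66
m=5,j=1: c = 66+6 = 72
m=5,j=2: c = 72+7 = 79
m=5,j=3: c = 79+8 = 87
m=5,j=4: c = 87+9 = 96

96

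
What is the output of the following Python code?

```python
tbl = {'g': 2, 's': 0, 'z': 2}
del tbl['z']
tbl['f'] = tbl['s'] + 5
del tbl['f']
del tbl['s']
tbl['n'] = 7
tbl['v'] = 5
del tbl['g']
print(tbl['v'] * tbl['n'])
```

del 'z' → {'g': 2, 's': 0}
tbl['f'] = tbl['s']+5 = 5 → {'g': 2, 's': 0, 'f': 5}
del 'f' → {'g': 2, 's': 0}
del 's' → {'g': 2}
tbl['n'] = 7 → {'g': 2, 'n': 7}
tbl['v'] = 5 → {'g': 2, 'n': 7, 'v': 5}
del 'g' → {'n': 7, 'v': 5}
tbl['v']*tbl['n'] = 5*7 = 35

35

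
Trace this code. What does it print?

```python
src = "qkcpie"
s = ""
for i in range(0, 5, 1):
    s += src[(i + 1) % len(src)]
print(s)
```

i=0: add src[1]='k' → 'k'
i=1: add src[2]='c' → 'kc'
i=2: add src[3]='p' → 'kcp'
i=3: add src[4]='i' → 'kcpi'
i=4: add src[5]='e' → 'kcpie'

kcpie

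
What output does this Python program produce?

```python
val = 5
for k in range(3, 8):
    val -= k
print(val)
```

-20

k=3: val = 5-3 = 2
k=4: val = 2-4 = -2
k=5: val = (-2)-5 = -7
k=6: val = (-7)-6 = -13
k=7: val = (-13)-7 = -20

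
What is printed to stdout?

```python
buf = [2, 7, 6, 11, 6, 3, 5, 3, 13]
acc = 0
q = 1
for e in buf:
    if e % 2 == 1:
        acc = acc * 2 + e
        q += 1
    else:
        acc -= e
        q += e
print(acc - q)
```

26

e=2: not odd, acc = 0-2 = -2; q=3
e=7: odd, acc = (-2)*2+7 = 3; q=4
e=6: not odd, acc = 3-6 = -3; q=10
e=11: odd, acc = (-3)*2+11 = 5; q=11
e=6: not odd, acc = 5-6 = -1; q=17
e=3: odd, acc = (-1)*2+3 = 1; q=18
e=5: odd, acc = 1*2+5 = 7; q=19
e=3: odd, acc = 7*2+3 = 17; q=20
e=13: odd, acc = 17*2+13 = 47; q=21
acc-q = 47-21 = 26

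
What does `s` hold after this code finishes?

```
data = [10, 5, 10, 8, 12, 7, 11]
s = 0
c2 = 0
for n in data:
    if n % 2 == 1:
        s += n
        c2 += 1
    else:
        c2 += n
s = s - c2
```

n=10: not odd; c2=10
n=5: odd, s = 0+5 = 5; c2=11
n=10: not odd; c2=21
n=8: not odd; c2=29
n=12: not odd; c2=41
n=7: odd, s = 5+7 = 12; c2=42
n=11: odd, s = 12+11 = 23; c2=43
s-c2 = 23-43 = -20

-20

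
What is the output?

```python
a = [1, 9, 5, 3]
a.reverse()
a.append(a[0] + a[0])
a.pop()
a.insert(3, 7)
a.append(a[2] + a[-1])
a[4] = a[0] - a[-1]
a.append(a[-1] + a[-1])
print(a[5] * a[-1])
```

200

reverse → [3, 5, 9, 1]
append a[0]+a[0] = 3+3 = 6 → [3, 5, 9, 1, 6]
pop() removes 6 → [3, 5, 9, 1]
insert 7 at 3 → [3, 5, 9, 7, 1]
append a[2]+a[-1] = 9+1 = 10 → [3, 5, 9, 7, 1, 10]
a[4] = a[0]-a[-1] = 3-10 = -7 → [3, 5, 9, 7, -7, 10]
append a[-1]+a[-1] = 10+10 = 20 → [3, 5, 9, 7, -7, 10, 20]
a[5]*a[-1] = 10*20 = 200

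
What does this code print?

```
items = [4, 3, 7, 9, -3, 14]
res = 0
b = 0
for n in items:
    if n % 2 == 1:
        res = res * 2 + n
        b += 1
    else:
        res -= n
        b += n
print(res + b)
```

n=4: not odd, res = 0-4 = -4; b=4
n=3: odd, res = (-4)*2+3 = -5; b=5
n=7: odd, res = (-5)*2+7 = -3; b=6
n=9: odd, res = (-3)*2+9 = 3; b=7
n=-3: odd, res = 3*2+(-3) = 3; b=8
n=14: not odd, res = 3-14 = -11; b=22
res+b = (-11)+22 = 11

11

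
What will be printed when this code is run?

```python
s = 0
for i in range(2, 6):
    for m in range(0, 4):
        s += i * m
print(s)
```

84

i=2,m=0: s = 0+0 = 0
i=2,m=1: s = 0+2 = 2
i=2,m=2: s = 2+4 = 6
i=2,m=3: s = 6+6 = 12
i=3,m=0: s = 12+0 = 12
i=3,m=1: s = 12+3 = 15
i=3,m=2: s = 15+6 = 21
i=3,m=3: s = 21+9 = 30
i=4,m=0: s = 30+0 = 30
i=4,m=1: s = 30+4 = 34
i=4,m=2: s = 34+8 = 42
i=4,m=3: s = 42+12 = 54
i=5,m=0: s = 54+0 = 54
i=5,m=1: s = 54+5 = 59
i=5,m=2: s = 59+10 = 69
i=5,m=3: s = 69+15 = 84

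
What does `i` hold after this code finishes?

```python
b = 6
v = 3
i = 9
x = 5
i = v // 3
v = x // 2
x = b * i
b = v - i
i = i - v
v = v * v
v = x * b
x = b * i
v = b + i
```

i = 3//3 = 1
v = 5//2 = 2
x = 6*1 = 6
b = 2-1 = 1
i = 1-2 = -1
v = 2*2 = 4
v = 6*1 = 6
x = 1*(-1) = -1
v = 1+(-1) = 0

-1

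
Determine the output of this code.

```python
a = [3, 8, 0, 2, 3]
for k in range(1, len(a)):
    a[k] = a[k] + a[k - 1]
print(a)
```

[3, 11, 11, 13, 16]

k=1: a[1] = 8+3 = 11 → [3, 11, 0, 2, 3]
k=2: a[2] = 0+11 = 11 → [3, 11, 11, 2, 3]
k=3: a[3] = 2+11 = 13 → [3, 11, 11, 13, 3]
k=4: a[4] = 3+13 = 16 → [3, 11, 11, 13, 16]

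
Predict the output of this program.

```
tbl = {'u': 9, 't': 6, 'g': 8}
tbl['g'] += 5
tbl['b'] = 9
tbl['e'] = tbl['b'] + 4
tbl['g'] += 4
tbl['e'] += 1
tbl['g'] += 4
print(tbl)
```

tbl['g'] = 8+5 = 13 → {'u': 9, 't': 6, 'g': 13}
tbl['b'] = 9 → {'u': 9, 't': 6, 'g': 13, 'b': 9}
tbl['e'] = tbl['b']+4 = 13 → {'u': 9, 't': 6, 'g': 13, 'b': 9, 'e': 13}
tbl['g'] = 13+4 = 17 → {'u': 9, 't': 6, 'g': 17, 'b': 9, 'e': 13}
tbl['e'] = 13+1 = 14 → {'u': 9, 't': 6, 'g': 17, 'b': 9, 'e': 14}
tbl['g'] = 17+4 = 21 → {'u': 9, 't': 6, 'g': 21, 'b': 9, 'e': 14}

{'u': 9, 't': 6, 'g': 21, 'b': 9, 'e': 14}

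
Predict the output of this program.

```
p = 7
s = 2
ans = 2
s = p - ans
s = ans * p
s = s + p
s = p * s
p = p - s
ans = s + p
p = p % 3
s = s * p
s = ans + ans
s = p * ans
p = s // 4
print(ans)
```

7

s = 7-2 = 5
s = 2*7 = 14
s = 14+7 = 21
s = 7*21 = 147
p = 7-147 = -140
ans = 147+(-140) = 7
p = (-140)%3 = 1
s = 147*1 = 147
s = 7+7 = 14
s = 1*7 = 7
p = 7//4 = 1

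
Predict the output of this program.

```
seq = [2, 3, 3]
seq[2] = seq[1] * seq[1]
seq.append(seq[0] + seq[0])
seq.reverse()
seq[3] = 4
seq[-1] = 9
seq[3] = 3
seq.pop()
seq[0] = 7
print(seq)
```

seq[2] = seq[1]*seq[1] = 3*3 = 9 → [2, 3, 9]
append seq[0]+seq[0] = 2+2 = 4 → [2, 3, 9, 4]
reverse → [4, 9, 3, 2]
seq[3] = 4 → [4, 9, 3, 4]
seq[-1] = 9 → [4, 9, 3, 9]
seq[3] = 3 → [4, 9, 3, 3]
pop() removes 3 → [4, 9, 3]
seq[0] = 7 → [7, 9, 3]

[7, 9, 3]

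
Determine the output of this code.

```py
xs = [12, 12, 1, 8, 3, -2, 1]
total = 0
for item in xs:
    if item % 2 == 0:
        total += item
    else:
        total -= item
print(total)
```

25

item=12: even, total = 0+12 = 12
item=12: even, total = 12+12 = 24
item=1: not even, total = 24-1 = 23
item=8: even, total = 23+8 = 31
item=3: not even, total = 31-3 = 28
item=-2: even, total = 28+(-2) = 26
item=1: not even, total = 26-1 = 25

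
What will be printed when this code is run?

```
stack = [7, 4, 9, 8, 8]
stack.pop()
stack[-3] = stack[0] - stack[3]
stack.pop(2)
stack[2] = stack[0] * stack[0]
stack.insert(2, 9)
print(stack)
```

pop() removes 8 → [7, 4, 9, 8]
stack[-3] = stack[0]-stack[3] = 7-8 = -1 → [7, -1, 9, 8]
pop(2) removes 9 → [7, -1, 8]
stack[2] = stack[0]*stack[0] = 7*7 = 49 → [7, -1, 49]
insert 9 at 2 → [7, -1, 9, 49]

[7, -1, 9, 49]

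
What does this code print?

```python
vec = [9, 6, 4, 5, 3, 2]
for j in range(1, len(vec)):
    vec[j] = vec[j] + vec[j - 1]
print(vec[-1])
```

j=1: vec[1] = 6+9 = 15 → [9, 15, 4, 5, 3, 2]
j=2: vec[2] = 4+15 = 19 → [9, 15, 19, 5, 3, 2]
j=3: vec[3] = 5+19 = 24 → [9, 15, 19, 24, 3, 2]
j=4: vec[4] = 3+24 = 27 → [9, 15, 19, 24, 27, 2]
j=5: vec[5] = 2+27 = 29 → [9, 15, 19, 24, 27, 29]

29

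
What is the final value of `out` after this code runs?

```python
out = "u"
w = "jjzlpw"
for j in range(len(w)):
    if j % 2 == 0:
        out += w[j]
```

j=0: add 'j' → 'uj'
j=1: skip
j=2: add 'z' → 'ujz'
j=3: skip
j=4: add 'p' → 'ujzp'
j=5: skip

'ujzp'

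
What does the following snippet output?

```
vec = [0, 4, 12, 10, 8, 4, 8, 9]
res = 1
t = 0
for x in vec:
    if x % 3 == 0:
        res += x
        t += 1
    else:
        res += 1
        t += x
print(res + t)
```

64

x=0: %3==0, res = 1+0 = 1; t=1
x=4: not %3==0, res = 1+1 = 2; t=5
x=12: %3==0, res = 2+12 = 14; t=6
x=10: not %3==0, res = 14+1 = 15; t=16
x=8: not %3==0, res = 15+1 = 16; t=24
x=4: not %3==0, res = 16+1 = 17; t=28
x=8: not %3==0, res = 17+1 = 18; t=36
x=9: %3==0, res = 18+9 = 27; t=37
res+t = 27+37 = 64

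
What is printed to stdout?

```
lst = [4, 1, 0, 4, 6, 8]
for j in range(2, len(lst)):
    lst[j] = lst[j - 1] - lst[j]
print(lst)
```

[4, 1, 1, -3, -9, -17]

j=2: lst[2] = 1-0 = 1 → [4, 1, 1, 4, 6, 8]
j=3: lst[3] = 1-4 = -3 → [4, 1, 1, -3, 6, 8]
j=4: lst[4] = (-3)-6 = -9 → [4, 1, 1, -3, -9, 8]
j=5: lst[5] = (-9)-8 = -17 → [4, 1, 1, -3, -9, -17]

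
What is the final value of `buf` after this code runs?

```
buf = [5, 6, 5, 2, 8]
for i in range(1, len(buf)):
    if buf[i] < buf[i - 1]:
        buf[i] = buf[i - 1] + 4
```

i=1: 6>=5, unchanged → [5, 6, 5, 2, 8]
i=2: 5<6, buf[2] = 6+4 = 10 → [5, 6, 10, 2, 8]
i=3: 2<10, buf[3] = 10+4 = 14 → [5, 6, 10, 14, 8]
i=4: 8<14, buf[4] = 14+4 = 18 → [5, 6, 10, 14, 18]

[5, 6, 10, 14, 18]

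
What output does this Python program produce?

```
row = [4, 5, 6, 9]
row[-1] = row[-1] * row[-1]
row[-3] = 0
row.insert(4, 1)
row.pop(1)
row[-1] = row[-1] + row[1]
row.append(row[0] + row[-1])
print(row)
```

row[-1] = row[-1]*row[-1] = 9*9 = 81 → [4, 5, 6, 81]
row[-3] = 0 → [4, 0, 6, 81]
insert 1 at 4 → [4, 0, 6, 81, 1]
pop(1) removes 0 → [4, 6, 81, 1]
row[-1] = row[-1]+row[1] = 1+6 = 7 → [4, 6, 81, 7]
append row[0]+row[-1] = 4+7 = 11 → [4, 6, 81, 7, 11]

[4, 6, 81, 7, 11]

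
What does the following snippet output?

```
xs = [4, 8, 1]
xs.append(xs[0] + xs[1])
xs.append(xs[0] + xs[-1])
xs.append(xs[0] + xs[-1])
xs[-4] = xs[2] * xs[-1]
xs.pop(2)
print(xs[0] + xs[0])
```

8

append xs[0]+xs[1] = 4+8 = 12 → [4, 8, 1, 12]
append xs[0]+xs[-1] = 4+12 = 16 → [4, 8, 1, 12, 16]
append xs[0]+xs[-1] = 4+16 = 20 → [4, 8, 1, 12, 16, 20]
xs[-4] = xs[2]*xs[-1] = 1*20 = 20 → [4, 8, 20, 12, 16, 20]
pop(2) removes 20 → [4, 8, 12, 16, 20]
xs[0]+xs[0] = 4+4 = 8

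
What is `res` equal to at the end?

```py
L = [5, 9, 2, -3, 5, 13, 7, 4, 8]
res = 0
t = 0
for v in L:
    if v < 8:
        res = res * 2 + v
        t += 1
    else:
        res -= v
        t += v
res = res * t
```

-5112

v=5: <8, res = 0*2+5 = 5; t=1
v=9: not <8, res = 5-9 = -4; t=10
v=2: <8, res = (-4)*2+2 = -6; t=11
v=-3: <8, res = (-6)*2+(-3) = -15; t=12
v=5: <8, res = (-15)*2+5 = -25; t=13
v=13: not <8, res = (-25)-13 = -38; t=26
v=7: <8, res = (-38)*2+7 = -69; t=27
v=4: <8, res = (-69)*2+4 = -134; t=28
v=8: not <8, res = (-134)-8 = -142; t=36
res*t = (-142)*36 = -5112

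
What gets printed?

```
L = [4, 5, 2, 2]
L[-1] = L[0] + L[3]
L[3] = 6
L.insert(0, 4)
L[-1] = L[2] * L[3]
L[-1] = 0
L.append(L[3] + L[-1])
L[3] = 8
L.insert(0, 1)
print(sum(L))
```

L[-1] = L[0]+L[3] = 4+2 = 6 → [4, 5, 2, 6]
L[3] = 6 → [4, 5, 2, 6]
insert 4 at 0 → [4, 4, 5, 2, 6]
L[-1] = L[2]*L[3] = 5*2 = 10 → [4, 4, 5, 2, 10]
L[-1] = 0 → [4, 4, 5, 2, 0]
append L[3]+L[-1] = 2+0 = 2 → [4, 4, 5, 2, 0, 2]
L[3] = 8 → [4, 4, 5, 8, 0, 2]
insert 1 at 0 → [1, 4, 4, 5, 8, 0, 2]
sum = 24

24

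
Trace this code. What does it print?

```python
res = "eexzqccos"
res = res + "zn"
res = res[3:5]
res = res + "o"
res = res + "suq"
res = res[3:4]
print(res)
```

+ 'zn' → 'eexzqccoszn'
slice [3:5] → 'zq'
+ 'o' → 'zqo'
+ 'suq' → 'zqosuq'
slice [3:4] → 's'

s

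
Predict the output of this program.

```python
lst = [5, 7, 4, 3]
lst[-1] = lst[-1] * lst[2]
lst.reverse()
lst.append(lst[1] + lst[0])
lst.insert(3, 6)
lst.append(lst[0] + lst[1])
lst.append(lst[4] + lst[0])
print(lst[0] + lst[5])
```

28

lst[-1] = lst[-1]*lst[2] = 3*4 = 12 → [5, 7, 4, 12]
reverse → [12, 4, 7, 5]
append lst[1]+lst[0] = 4+12 = 16 → [12, 4, 7, 5, 16]
insert 6 at 3 → [12, 4, 7, 6, 5, 16]
append lst[0]+lst[1] = 12+4 = 16 → [12, 4, 7, 6, 5, 16, 16]
append lst[4]+lst[0] = 5+12 = 17 → [12, 4, 7, 6, 5, 16, 16, 17]
lst[0]+lst[5] = 12+16 = 28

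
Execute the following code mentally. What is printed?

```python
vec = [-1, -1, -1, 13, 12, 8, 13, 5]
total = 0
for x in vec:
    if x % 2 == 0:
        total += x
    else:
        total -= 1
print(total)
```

14

x=-1: not even, total = 0-1 = -1
x=-1: not even, total = (-1)-1 = -2
x=-1: not even, total = (-2)-1 = -3
x=13: not even, total = (-3)-1 = -4
x=12: even, total = (-4)+12 = 8
x=8: even, total = 8+8 = 16
x=13: not even, total = 16-1 = 15
x=5: not even, total = 15-1 = 14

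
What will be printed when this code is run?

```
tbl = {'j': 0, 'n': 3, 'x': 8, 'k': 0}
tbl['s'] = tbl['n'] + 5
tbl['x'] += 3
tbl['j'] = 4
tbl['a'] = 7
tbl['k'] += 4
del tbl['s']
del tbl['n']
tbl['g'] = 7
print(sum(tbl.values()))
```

tbl['s'] = tbl['n']+5 = 8 → {'j': 0, 'n': 3, 'x': 8, 'k': 0, 's': 8}
tbl['x'] = 8+3 = 11 → {'j': 0, 'n': 3, 'x': 11, 'k': 0, 's': 8}
tbl['j'] = 4 → {'j': 4, 'n': 3, 'x': 11, 'k': 0, 's': 8}
tbl['a'] = 7 → {'j': 4, 'n': 3, 'x': 11, 'k': 0, 's': 8, 'a': 7}
tbl['k'] = 0+4 = 4 → {'j': 4, 'n': 3, 'x': 11, 'k': 4, 's': 8, 'a': 7}
del 's' → {'j': 4, 'n': 3, 'x': 11, 'k': 4, 'a': 7}
del 'n' → {'j': 4, 'x': 11, 'k': 4, 'a': 7}
tbl['g'] = 7 → {'j': 4, 'x': 11, 'k': 4, 'a': 7, 'g': 7}
sum of values = 33

33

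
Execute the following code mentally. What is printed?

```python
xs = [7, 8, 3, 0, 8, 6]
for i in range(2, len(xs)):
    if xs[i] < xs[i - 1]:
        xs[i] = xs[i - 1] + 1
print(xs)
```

[7, 8, 9, 10, 11, 12]

i=2: 3<8, xs[2] = 8+1 = 9 → [7, 8, 9, 0, 8, 6]
i=3: 0<9, xs[3] = 9+1 = 10 → [7, 8, 9, 10, 8, 6]
i=4: 8<10, xs[4] = 10+1 = 11 → [7, 8, 9, 10, 11, 6]
i=5: 6<11, xs[5] = 11+1 = 12 → [7, 8, 9, 10, 11, 12]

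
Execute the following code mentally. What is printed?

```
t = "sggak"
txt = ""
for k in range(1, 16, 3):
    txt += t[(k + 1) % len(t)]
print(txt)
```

gsagk

k=1: add t[2]='g' → 'g'
k=4: add t[0]='s' → 'gs'
k=7: add t[3]='a' → 'gsa'
k=10: add t[1]='g' → 'gsag'
k=13: add t[4]='k' → 'gsagk'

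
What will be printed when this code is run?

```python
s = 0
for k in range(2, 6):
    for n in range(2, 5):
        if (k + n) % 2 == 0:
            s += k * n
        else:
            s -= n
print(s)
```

42

k=2,n=2: even sum, s = 0+4 = 4
k=2,n=3: odd sum, s = 4-3 = 1
k=2,n=4: even sum, s = 1+8 = 9
k=3,n=2: odd sum, s = 9-2 = 7
k=3,n=3: even sum, s = 7+9 = 16
k=3,n=4: odd sum, s = 16-4 = 12
k=4,n=2: even sum, s = 12+8 = 20
k=4,n=3: odd sum, s = 20-3 = 17
k=4,n=4: even sum, s = 17+16 = 33
k=5,n=2: odd sum, s = 33-2 = 31
k=5,n=3: even sum, s = 31+15 = 46
k=5,n=4: odd sum, s = 46-4 = 42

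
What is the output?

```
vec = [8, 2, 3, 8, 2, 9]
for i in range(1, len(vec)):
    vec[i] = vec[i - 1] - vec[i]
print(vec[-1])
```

i=1: vec[1] = 8-2 = 6 → [8, 6, 3, 8, 2, 9]
i=2: vec[2] = 6-3 = 3 → [8, 6, 3, 8, 2, 9]
i=3: vec[3] = 3-8 = -5 → [8, 6, 3, -5, 2, 9]
i=4: vec[4] = (-5)-2 = -7 → [8, 6, 3, -5, -7, 9]
i=5: vec[5] = (-7)-9 = -16 → [8, 6, 3, -5, -7, -16]

-16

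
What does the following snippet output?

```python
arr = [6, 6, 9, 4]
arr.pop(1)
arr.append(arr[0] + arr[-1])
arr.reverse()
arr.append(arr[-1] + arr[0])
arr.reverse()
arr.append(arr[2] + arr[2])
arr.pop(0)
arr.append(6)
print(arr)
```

[6, 9, 4, 10, 18, 6]

pop(1) removes 6 → [6, 9, 4]
append arr[0]+arr[-1] = 6+4 = 10 → [6, 9, 4, 10]
reverse → [10, 4, 9, 6]
append arr[-1]+arr[0] = 6+10 = 16 → [10, 4, 9, 6, 16]
reverse → [16, 6, 9, 4, 10]
append arr[2]+arr[2] = 9+9 = 18 → [16, 6, 9, 4, 10, 18]
pop(0) removes 16 → [6, 9, 4, 10, 18]
append 6 → [6, 9, 4, 10, 18, 6]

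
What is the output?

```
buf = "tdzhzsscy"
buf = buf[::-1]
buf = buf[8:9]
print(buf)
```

reverse → 'ycsszhzdt'
slice [8:9] → 't'

t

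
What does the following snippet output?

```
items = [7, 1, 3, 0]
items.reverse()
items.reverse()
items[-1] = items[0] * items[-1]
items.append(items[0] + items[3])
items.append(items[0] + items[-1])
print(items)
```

reverse → [0, 3, 1, 7]
reverse → [7, 1, 3, 0]
items[-1] = items[0]*items[-1] = 7*0 = 0 → [7, 1, 3, 0]
append items[0]+items[3] = 7+0 = 7 → [7, 1, 3, 0, 7]
append items[0]+items[-1] = 7+7 = 14 → [7, 1, 3, 0, 7, 14]

[7, 1, 3, 0, 7, 14]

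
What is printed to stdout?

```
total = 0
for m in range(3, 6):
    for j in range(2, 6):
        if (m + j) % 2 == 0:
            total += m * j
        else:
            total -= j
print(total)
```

68

m=3,j=2: odd sum, total = 0-2 = -2
m=3,j=3: even sum, total = (-2)+9 = 7
m=3,j=4: odd sum, total = 7-4 = 3
m=3,j=5: even sum, total = 3+15 = 18
m=4,j=2: even sum, total = 18+8 = 26
m=4,j=3: odd sum, total = 26-3 = 23
m=4,j=4: even sum, total = 23+16 = 39
m=4,j=5: odd sum, total = 39-5 = 34
m=5,j=2: odd sum, total = 34-2 = 32
m=5,j=3: even sum, total = 32+15 = 47
m=5,j=4: odd sum, total = 47-4 = 43
m=5,j=5: even sum, total = 43+25 = 68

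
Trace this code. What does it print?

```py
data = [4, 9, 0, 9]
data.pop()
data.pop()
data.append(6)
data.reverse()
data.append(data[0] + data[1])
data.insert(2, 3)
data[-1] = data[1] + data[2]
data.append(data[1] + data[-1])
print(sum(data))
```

55

pop() removes 9 → [4, 9, 0]
pop() removes 0 → [4, 9]
append 6 → [4, 9, 6]
reverse → [6, 9, 4]
append data[0]+data[1] = 6+9 = 15 → [6, 9, 4, 15]
insert 3 at 2 → [6, 9, 3, 4, 15]
data[-1] = data[1]+data[2] = 9+3 = 12 → [6, 9, 3, 4, 12]
append data[1]+data[-1] = 9+12 = 21 → [6, 9, 3, 4, 12, 21]
sum = 55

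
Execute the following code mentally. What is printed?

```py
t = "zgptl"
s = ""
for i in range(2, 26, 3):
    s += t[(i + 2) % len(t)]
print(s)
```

lpztglpz

i=2: add t[4]='l' → 'l'
i=5: add t[2]='p' → 'lp'
i=8: add t[0]='z' → 'lpz'
i=11: add t[3]='t' → 'lpzt'
i=14: add t[1]='g' → 'lpztg'
i=17: add t[4]='l' → 'lpztgl'
i=20: add t[2]='p' → 'lpztglp'
i=23: add t[0]='z' → 'lpztglpz'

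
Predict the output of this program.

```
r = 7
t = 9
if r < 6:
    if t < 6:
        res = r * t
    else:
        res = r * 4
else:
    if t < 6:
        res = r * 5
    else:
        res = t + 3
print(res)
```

r=7, t=9
r < 6 is False; t < 6 is False
→ res = t + 3 = 12

12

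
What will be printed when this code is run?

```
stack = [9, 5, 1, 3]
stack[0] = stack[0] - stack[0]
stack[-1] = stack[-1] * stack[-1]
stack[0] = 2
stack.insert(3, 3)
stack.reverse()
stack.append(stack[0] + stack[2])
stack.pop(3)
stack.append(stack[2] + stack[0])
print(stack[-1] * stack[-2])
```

100

stack[0] = stack[0]-stack[0] = 9-9 = 0 → [0, 5, 1, 3]
stack[-1] = stack[-1]*stack[-1] = 3*3 = 9 → [0, 5, 1, 9]
stack[0] = 2 → [2, 5, 1, 9]
insert 3 at 3 → [2, 5, 1, 3, 9]
reverse → [9, 3, 1, 5, 2]
append stack[0]+stack[2] = 9+1 = 10 → [9, 3, 1, 5, 2, 10]
pop(3) removes 5 → [9, 3, 1, 2, 10]
append stack[2]+stack[0] = 1+9 = 10 → [9, 3, 1, 2, 10, 10]
stack[-1]*stack[-2] = 10*10 = 100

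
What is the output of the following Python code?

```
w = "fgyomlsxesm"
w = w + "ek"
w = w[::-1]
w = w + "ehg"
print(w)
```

kemsexslmoygfehg

+ 'ek' → 'fgyomlsxesmek'
reverse → 'kemsexslmoygf'
+ 'ehg' → 'kemsexslmoygfehg'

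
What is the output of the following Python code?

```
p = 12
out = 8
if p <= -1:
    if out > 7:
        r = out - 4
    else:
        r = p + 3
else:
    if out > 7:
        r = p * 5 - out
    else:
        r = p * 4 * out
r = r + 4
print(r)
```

p=12, out=8
p <= -1 is False; out > 7 is True
→ r = p * 5 - out = 52
r = 52+4 = 56

56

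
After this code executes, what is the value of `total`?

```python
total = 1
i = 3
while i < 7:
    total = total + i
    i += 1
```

19

i=3: total = 1+3 = 4
i=4: total = 4+4 = 8
i=5: total = 8+5 = 13
i=6: total = 13+6 = 19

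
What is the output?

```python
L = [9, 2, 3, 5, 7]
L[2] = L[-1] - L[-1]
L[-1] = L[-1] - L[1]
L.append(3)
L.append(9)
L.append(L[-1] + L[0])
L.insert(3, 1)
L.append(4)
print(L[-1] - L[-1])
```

L[2] = L[-1]-L[-1] = 7-7 = 0 → [9, 2, 0, 5, 7]
L[-1] = L[-1]-L[1] = 7-2 = 5 → [9, 2, 0, 5, 5]
append 3 → [9, 2, 0, 5, 5, 3]
append 9 → [9, 2, 0, 5, 5, 3, 9]
append L[-1]+L[0] = 9+9 = 18 → [9, 2, 0, 5, 5, 3, 9, 18]
insert 1 at 3 → [9, 2, 0, 1, 5, 5, 3, 9, 18]
append 4 → [9, 2, 0, 1, 5, 5, 3, 9, 18, 4]
L[-1]-L[-1] = 4-4 = 0

0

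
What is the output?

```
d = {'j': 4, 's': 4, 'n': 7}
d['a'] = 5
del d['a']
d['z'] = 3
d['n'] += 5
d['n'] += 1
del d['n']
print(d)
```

{'j': 4, 's': 4, 'z': 3}

d['a'] = 5 → {'j': 4, 's': 4, 'n': 7, 'a': 5}
del 'a' → {'j': 4, 's': 4, 'n': 7}
d['z'] = 3 → {'j': 4, 's': 4, 'n': 7, 'z': 3}
d['n'] = 7+5 = 12 → {'j': 4, 's': 4, 'n': 12, 'z': 3}
d['n'] = 12+1 = 13 → {'j': 4, 's': 4, 'n': 13, 'z': 3}
del 'n' → {'j': 4, 's': 4, 'z': 3}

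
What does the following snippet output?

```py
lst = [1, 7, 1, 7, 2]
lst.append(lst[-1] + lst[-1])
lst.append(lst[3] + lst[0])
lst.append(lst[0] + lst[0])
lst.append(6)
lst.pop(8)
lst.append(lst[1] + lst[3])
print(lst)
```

append lst[-1]+lst[-1] = 2+2 = 4 → [1, 7, 1, 7, 2, 4]
append lst[3]+lst[0] = 7+1 = 8 → [1, 7, 1, 7, 2, 4, 8]
append lst[0]+lst[0] = 1+1 = 2 → [1, 7, 1, 7, 2, 4, 8, 2]
append 6 → [1, 7, 1, 7, 2, 4, 8, 2, 6]
pop(8) removes 6 → [1, 7, 1, 7, 2, 4, 8, 2]
append lst[1]+lst[3] = 7+7 = 14 → [1, 7, 1, 7, 2, 4, 8, 2, 14]

[1, 7, 1, 7, 2, 4, 8, 2, 14]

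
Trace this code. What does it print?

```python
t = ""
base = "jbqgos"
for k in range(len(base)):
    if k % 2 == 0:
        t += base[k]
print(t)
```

k=0: add 'j' → 'j'
k=1: skip
k=2: add 'q' → 'jq'
k=3: skip
k=4: add 'o' → 'jqo'
k=5: skip

jqo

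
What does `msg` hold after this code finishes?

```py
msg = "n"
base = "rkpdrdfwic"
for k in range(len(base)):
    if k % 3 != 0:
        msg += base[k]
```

'nkprdwi'

k=0: skip
k=1: add 'k' → 'nk'
k=2: add 'p' → 'nkp'
k=3: skip
k=4: add 'r' → 'nkpr'
k=5: add 'd' → 'nkprd'
k=6: skip
k=7: add 'w' → 'nkprdw'
k=8: add 'i' → 'nkprdwi'
k=9: skip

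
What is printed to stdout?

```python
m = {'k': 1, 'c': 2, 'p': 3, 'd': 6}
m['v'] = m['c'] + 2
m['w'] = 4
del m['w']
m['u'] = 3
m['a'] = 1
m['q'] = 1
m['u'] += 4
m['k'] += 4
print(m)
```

{'k': 5, 'c': 2, 'p': 3, 'd': 6, 'v': 4, 'u': 7, 'a': 1, 'q': 1}

m['v'] = m['c']+2 = 4 → {'k': 1, 'c': 2, 'p': 3, 'd': 6, 'v': 4}
m['w'] = 4 → {'k': 1, 'c': 2, 'p': 3, 'd': 6, 'v': 4, 'w': 4}
del 'w' → {'k': 1, 'c': 2, 'p': 3, 'd': 6, 'v': 4}
m['u'] = 3 → {'k': 1, 'c': 2, 'p': 3, 'd': 6, 'v': 4, 'u': 3}
m['a'] = 1 → {'k': 1, 'c': 2, 'p': 3, 'd': 6, 'v': 4, 'u': 3, 'a': 1}
m['q'] = 1 → {'k': 1, 'c': 2, 'p': 3, 'd': 6, 'v': 4, 'u': 3, 'a': 1, 'q': 1}
m['u'] = 3+4 = 7 → {'k': 1, 'c': 2, 'p': 3, 'd': 6, 'v': 4, 'u': 7, 'a': 1, 'q': 1}
m['k'] = 1+4 = 5 → {'k': 5, 'c': 2, 'p': 3, 'd': 6, 'v': 4, 'u': 7, 'a': 1, 'q': 1}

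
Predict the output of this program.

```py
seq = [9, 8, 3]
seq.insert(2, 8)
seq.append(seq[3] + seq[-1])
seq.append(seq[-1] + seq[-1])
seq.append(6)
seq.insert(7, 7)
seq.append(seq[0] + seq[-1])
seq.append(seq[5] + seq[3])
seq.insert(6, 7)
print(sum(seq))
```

97

insert 8 at 2 → [9, 8, 8, 3]
append seq[3]+seq[-1] = 3+3 = 6 → [9, 8, 8, 3, 6]
append seq[-1]+seq[-1] = 6+6 = 12 → [9, 8, 8, 3, 6, 12]
append 6 → [9, 8, 8, 3, 6, 12, 6]
insert 7 at 7 → [9, 8, 8, 3, 6, 12, 6, 7]
append seq[0]+seq[-1] = 9+7 = 16 → [9, 8, 8, 3, 6, 12, 6, 7, 16]
append seq[5]+seq[3] = 12+3 = 15 → [9, 8, 8, 3, 6, 12, 6, 7, 16, 15]
insert 7 at 6 → [9, 8, 8, 3, 6, 12, 7, 6, 7, 16, 15]
sum = 97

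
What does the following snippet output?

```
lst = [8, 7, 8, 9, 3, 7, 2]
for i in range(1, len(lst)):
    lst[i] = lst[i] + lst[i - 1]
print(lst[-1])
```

44

i=1: lst[1] = 7+8 = 15 → [8, 15, 8, 9, 3, 7, 2]
i=2: lst[2] = 8+15 = 23 → [8, 15, 23, 9, 3, 7, 2]
i=3: lst[3] = 9+23 = 32 → [8, 15, 23, 32, 3, 7, 2]
i=4: lst[4] = 3+32 = 35 → [8, 15, 23, 32, 35, 7, 2]
i=5: lst[5] = 7+35 = 42 → [8, 15, 23, 32, 35, 42, 2]
i=6: lst[6] = 2+42 = 44 → [8, 15, 23, 32, 35, 42, 44]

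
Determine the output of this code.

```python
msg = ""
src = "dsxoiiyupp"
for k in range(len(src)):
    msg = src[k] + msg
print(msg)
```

ppuyiioxsd

k=0: prepend 'd' → 'd'
k=1: prepend 's' → 'sd'
k=2: prepend 'x' → 'xsd'
k=3: prepend 'o' → 'oxsd'
k=4: prepend 'i' → 'ioxsd'
k=5: prepend 'i' → 'iioxsd'
k=6: prepend 'y' → 'yiioxsd'
k=7: prepend 'u' → 'uyiioxsd'
k=8: prepend 'p' → 'puyiioxsd'
k=9: prepend 'p' → 'ppuyiioxsd'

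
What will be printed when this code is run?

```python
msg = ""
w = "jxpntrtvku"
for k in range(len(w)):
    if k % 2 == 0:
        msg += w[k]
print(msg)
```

k=0: add 'j' → 'j'
k=1: skip
k=2: add 'p' → 'jp'
k=3: skip
k=4: add 't' → 'jpt'
k=5: skip
k=6: add 't' → 'jptt'
k=7: skip
k=8: add 'k' → 'jpttk'
k=9: skip

jpttk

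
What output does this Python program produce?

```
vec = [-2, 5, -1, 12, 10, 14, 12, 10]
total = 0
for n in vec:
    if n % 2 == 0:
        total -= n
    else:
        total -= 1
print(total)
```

-58

n=-2: even, total = 0-(-2) = 2
n=5: not even, total = 2-1 = 1
n=-1: not even, total = 1-1 = 0
n=12: even, total = 0-12 = -12
n=10: even, total = (-12)-10 = -22
n=14: even, total = (-22)-14 = -36
n=12: even, total = (-36)-12 = -48
n=10: even, total = (-48)-10 = -58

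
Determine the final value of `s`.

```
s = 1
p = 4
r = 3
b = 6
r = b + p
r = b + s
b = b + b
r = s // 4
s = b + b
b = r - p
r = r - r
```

24

r = 6+4 = 10
r = 6+1 = 7
b = 6+6 = 12
r = 1//4 = 0
s = 12+12 = 24
b = 0-4 = -4
r = 0-0 = 0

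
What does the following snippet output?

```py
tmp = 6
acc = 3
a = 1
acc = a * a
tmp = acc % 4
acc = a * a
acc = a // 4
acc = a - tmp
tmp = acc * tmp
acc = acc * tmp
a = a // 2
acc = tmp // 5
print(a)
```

0

acc = 1*1 = 1
tmp = 1%4 = 1
acc = 1*1 = 1
acc = 1//4 = 0
acc = 1-1 = 0
tmp = 0*1 = 0
acc = 0*0 = 0
a = 1//2 = 0
acc = 0//5 = 0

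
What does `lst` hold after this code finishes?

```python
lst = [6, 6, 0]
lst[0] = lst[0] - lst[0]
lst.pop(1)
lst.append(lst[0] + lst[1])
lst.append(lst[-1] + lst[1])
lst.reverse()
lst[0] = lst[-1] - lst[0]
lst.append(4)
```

[0, 0, 0, 0, 4]

lst[0] = lst[0]-lst[0] = 6-6 = 0 → [0, 6, 0]
pop(1) removes 6 → [0, 0]
append lst[0]+lst[1] = 0+0 = 0 → [0, 0, 0]
append lst[-1]+lst[1] = 0+0 = 0 → [0, 0, 0, 0]
reverse → [0, 0, 0, 0]
lst[0] = lst[-1]-lst[0] = 0-0 = 0 → [0, 0, 0, 0]
append 4 → [0, 0, 0, 0, 4]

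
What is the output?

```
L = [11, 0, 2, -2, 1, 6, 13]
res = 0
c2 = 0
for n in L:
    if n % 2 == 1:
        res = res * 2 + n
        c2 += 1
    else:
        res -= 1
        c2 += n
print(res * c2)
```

n=11: odd, res = 0*2+11 = 11; c2=1
n=0: not odd, res = 11-1 = 10; c2=1
n=2: not odd, res = 10-1 = 9; c2=3
n=-2: not odd, res = 9-1 = 8; c2=1
n=1: odd, res = 8*2+1 = 17; c2=2
n=6: not odd, res = 17-1 = 16; c2=8
n=13: odd, res = 16*2+13 = 45; c2=9
res*c2 = 45*9 = 405

405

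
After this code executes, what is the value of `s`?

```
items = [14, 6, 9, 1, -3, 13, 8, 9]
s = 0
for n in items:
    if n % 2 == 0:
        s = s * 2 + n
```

76

n=14: even, s = 0*2+14 = 14
n=6: even, s = 14*2+6 = 34
n=9: not even
n=1: not even
n=-3: not even
n=13: not even
n=8: even, s = 34*2+8 = 76
n=9: not even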